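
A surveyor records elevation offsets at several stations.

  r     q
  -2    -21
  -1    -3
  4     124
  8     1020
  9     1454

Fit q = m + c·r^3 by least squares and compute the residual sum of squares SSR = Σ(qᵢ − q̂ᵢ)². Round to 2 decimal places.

SSR = 8.63

XᵀX·[m, c]ᵀ = Xᵀq reads: 5·m + 1296·c = 2574;  1296·m + 797746·c = 1590313.
Determinant 5·797746 − 1296² = 2309114.
m = (2574·797746 − 1296·1590313)/2309114 = -3823722/1154557; c = (5·1590313 − 1296·2574)/2309114 = 4615661/2309114.
Residuals: -1959331/1154557, 5335763/2309114, -712362/1154557, -137354/1154557, 282331/2309114; SSR = 19925951/2309114.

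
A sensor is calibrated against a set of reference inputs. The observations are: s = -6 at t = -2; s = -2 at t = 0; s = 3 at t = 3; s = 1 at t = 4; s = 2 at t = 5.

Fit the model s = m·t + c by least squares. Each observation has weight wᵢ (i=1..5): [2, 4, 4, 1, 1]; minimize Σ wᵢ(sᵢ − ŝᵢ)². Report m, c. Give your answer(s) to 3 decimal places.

m = 1.331, c = -2.302

The normal system MᵀWM·[m, c]ᵀ = MᵀWs is [[85, 17]; [17, 12]]·[m, c]ᵀ = [74, -5]ᵀ.
Δ = 85·12 − 17² = 731.
m = (74·12 − 17·(-5))/731 = 973/731; c = (85·(-5) − 17·74)/731 = -99/43.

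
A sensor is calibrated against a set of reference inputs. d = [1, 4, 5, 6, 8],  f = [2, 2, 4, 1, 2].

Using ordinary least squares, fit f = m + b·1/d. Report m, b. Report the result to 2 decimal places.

From the data, Σ1 = 5, Σ1/d = 209/120, Σ1/d·1/d = 16501/14400.
Right-hand side: Σf = 11, Σ1/d·f = 223/60.
XᵀX·[m, b]ᵀ = Xᵀf becomes [[5, 209/120]; [209/120, 16501/14400]]·[m, b]ᵀ = [11, 223/60]ᵀ.
Δ = 5·(16501/14400) − (209/120)² = 4853/1800.
m = (11·(16501/14400) − (209/120)·(223/60))/(4853/1800) = 3839/1688; b = (5·(223/60) − (209/120)·11)/(4853/1800) = -45/211.

m = 2.27, b = -0.21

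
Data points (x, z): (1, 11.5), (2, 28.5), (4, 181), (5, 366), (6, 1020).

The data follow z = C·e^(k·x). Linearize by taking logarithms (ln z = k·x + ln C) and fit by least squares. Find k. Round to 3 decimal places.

k = 0.887

Linearized form: ln z = k·x + ln C. From the 5 transformed points,
Σx = 18.0000, Σ(x)² = 82.0000, Σln z = 23.8209, Σx·ln z = 101.0147.
Equations: 82.0000·k + 18.0000·ln C = 101.0147;  18.0000·k + 5·ln C = 23.8209.
Δ = 82.0000·5 − (18.0000)² = 86.0000; k = (101.0147·5 − 18.0000·23.8209)/86.0000 = 0.88717, ln C = (82.0000·23.8209 − 18.0000·101.0147)/86.0000 = 1.57039.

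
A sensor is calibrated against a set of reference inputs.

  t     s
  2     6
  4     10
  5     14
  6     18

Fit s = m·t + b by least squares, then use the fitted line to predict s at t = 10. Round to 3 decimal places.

Compute the Gram sums: Σt·t = 81, Σt = 17, Σ1 = 4.
Moment sums: Σt·s = 230, Σs = 48.
Normal equations: [[81, 17]; [17, 4]]·[m, b]ᵀ = [230, 48]ᵀ.
det = 81·4 − 17² = 35.
m = (230·4 − 17·48)/35 = 104/35; b = (81·48 − 17·230)/35 = -22/35.
At t = 10: ŝ = (104/35)·(10) + (-22/35)·(1) = 1018/35.

ŝ = 29.086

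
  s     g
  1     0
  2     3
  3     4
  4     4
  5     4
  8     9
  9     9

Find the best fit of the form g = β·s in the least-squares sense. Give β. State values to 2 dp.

β = 1.04

Normal-equation sums: Σs·s = 200.
Right-hand side: Σs·g = 207.
Normal equations: [[200]]·[β]ᵀ = [207]ᵀ.
Hence β = 207 / 200 ≈ 1.035.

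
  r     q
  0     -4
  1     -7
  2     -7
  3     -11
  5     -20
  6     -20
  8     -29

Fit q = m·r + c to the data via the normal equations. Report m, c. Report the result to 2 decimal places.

m = -3.14, c = -2.79

Sums needed: Σr·r = 139, Σr = 25, Σ1 = 7.
Right-hand side: Σr·q = -506, Σq = -98.
Determinant 139·7 − 25² = 348.
m = ((-506)·7 − 25·(-98))/348 = -91/29; c = (139·(-98) − 25·(-506))/348 = -81/29.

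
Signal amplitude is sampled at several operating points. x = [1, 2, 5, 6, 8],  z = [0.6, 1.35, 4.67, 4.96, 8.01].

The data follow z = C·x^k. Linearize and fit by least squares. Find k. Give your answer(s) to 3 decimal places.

Taking logs, ln z = k·ln x + ln C, so regress ln z on ln x.
Σln x = 6.1738, Σ(ln x)² = 10.6052, Σln z = 5.0125, Σln x·ln z = 9.8844.
Equations: 10.6052·k + 6.1738·ln C = 9.8844;  6.1738·k + 5·ln C = 5.0125.
Solving (det = 14.9105): k = 1.23912, ln C = -0.52750.

k = 1.239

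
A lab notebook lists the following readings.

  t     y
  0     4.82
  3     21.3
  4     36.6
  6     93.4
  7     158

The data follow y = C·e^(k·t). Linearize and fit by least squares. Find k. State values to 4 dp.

k = 0.4971

With ln yᵢ as the transformed response and tᵢ as the regressor:
Sums: Σt = 20.0000, Σ(t)² = 110.0000, Σln y = 17.8310, Σt·ln y = 86.2358.
Normal system: [[110.0000, 20.0000]; [20.0000, 5]]·[k, ln C]ᵀ = [86.2358, 17.8310]ᵀ.
Slope k = (n·Σt·ln y − Σt·Σln y)/(n·Σ(t)² − (Σt)²) = (5·86.2358 − 20.0000·17.8310)/150.0000 = 0.49706; ln C = (Σln y − k·Σt)/n = 1.57797.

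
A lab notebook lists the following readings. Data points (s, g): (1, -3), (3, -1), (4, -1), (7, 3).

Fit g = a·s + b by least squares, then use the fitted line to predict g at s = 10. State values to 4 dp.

Entries of XᵀX: Σs·s = 75, Σs = 15, Σ1 = 4.
Moment sums: Σs·g = 11, Σg = -2.
Normal equations: [[75, 15]; [15, 4]]·[a, b]ᵀ = [11, -2]ᵀ.
Determinant 75·4 − 15² = 75.
a = (11·4 − 15·(-2))/75 = 74/75; b = (75·(-2) − 15·11)/75 = -21/5.
At s = 10: ĝ = (74/75)·(10) + (-21/5)·(1) = 17/3.

ĝ = 5.6667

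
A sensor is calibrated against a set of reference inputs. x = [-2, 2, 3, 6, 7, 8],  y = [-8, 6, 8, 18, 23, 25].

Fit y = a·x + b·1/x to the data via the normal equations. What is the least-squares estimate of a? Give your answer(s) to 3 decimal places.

a = 3.119

Forming AᵀA = [[166, 6]; [6, 19049/28224]] and Aᵀy = [521, 3205/168]ᵀ gives AᵀA·[a, b]ᵀ = Aᵀy.
Determinant 166·(19049/28224) − 6² = 1073035/14112.
a = (521·(19049/28224) − 6·(3205/168))/(1073035/14112) = 6693889/2146070; b = (166·(3205/168) − 6·521)/(1073035/14112) = 576408/1073035.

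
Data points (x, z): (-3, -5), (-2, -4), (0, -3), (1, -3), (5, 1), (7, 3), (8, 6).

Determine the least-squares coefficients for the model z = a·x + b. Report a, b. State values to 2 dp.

a = 0.91, b = -2.80

From the data, Σx·x = 152, Σx = 16, Σ1 = 7.
And Σx·z = 94, Σz = -5.
Normal equations: [[152, 16]; [16, 7]]·[a, b]ᵀ = [94, -5]ᵀ.
Δ = 152·7 − 16² = 808.
a = (94·7 − 16·(-5))/808 = 369/404; b = (152·(-5) − 16·94)/808 = -283/101.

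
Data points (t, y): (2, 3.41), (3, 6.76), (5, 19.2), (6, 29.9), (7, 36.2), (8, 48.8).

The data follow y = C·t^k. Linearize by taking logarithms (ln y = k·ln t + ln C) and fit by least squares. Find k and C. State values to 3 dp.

k = 1.946, C = 0.851

Linearized form: ln y = k·ln t + ln C. From the 6 transformed points,
XᵀX = [[15.5987, 9.2183]; [9.2183, 6]], rhs = [28.8619, 16.9673]ᵀ  (here Σln t = 9.2183, Σ(ln t)² = 15.5987, Σln y = 16.9673, Σln t·ln y = 28.8619).
Δ = 15.5987·6 − (9.2183)² = 8.6152; k = (28.8619·6 − 9.2183·16.9673)/8.6152 = 1.94562, ln C = (15.5987·16.9673 − 9.2183·28.8619)/8.6152 = -0.16134, so C = exp(-0.16134) = 0.85100.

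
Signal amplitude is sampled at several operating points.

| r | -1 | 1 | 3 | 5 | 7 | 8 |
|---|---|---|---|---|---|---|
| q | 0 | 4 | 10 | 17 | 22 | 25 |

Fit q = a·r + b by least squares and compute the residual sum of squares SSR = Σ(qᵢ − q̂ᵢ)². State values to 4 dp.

SSR = 2.3123

The normal equations are: 149·a + 23·b = 473;  23·a + 6·b = 78.
Eliminating b: 6·(row 1) − 23·(row 2) gives 365·a = 6·473 − 23·78 = 1044, so a = 1044/365.
Then b = (78 − 23·(1044/365))/6 = 743/365.
Residuals: 301/365, -327/365, -45/73, 242/365, -21/365, 6/73; SSR = 844/365.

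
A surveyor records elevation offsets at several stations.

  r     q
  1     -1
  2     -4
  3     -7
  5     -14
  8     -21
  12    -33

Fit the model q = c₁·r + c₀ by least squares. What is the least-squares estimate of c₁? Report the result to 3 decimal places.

Sums needed: Σr·r = 247, Σr = 31, Σ1 = 6.
And Σr·q = -664, Σq = -80.
XᵀX·[c₁, c₀]ᵀ = Xᵀq becomes [[247, 31]; [31, 6]]·[c₁, c₀]ᵀ = [-664, -80]ᵀ.
Eliminating c₀: 6·(row 1) − 31·(row 2) gives 521·c₁ = 6·(-664) − 31·(-80) = -1504, so c₁ = -1504/521.
Then c₀ = ((-80) − 31·(-1504/521))/6 = 824/521.

c₁ = -2.887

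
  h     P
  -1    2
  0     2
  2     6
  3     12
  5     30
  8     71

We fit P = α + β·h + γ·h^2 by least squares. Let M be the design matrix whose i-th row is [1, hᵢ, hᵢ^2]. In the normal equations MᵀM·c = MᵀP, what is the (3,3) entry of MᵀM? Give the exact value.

4819

Row 3 ↔ basis h^2, column 3 ↔ basis h^2, so (MᵀM)_{3,3} = Σᵢ (h^2)·(h^2) = (1)·(1) + (0)·(0) + (4)·(4) + (9)·(9) + (25)·(25) + (64)·(64) = 4819.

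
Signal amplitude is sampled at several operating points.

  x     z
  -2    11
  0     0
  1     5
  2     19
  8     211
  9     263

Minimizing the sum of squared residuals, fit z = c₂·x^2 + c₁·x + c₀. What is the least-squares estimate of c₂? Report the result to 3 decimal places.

MᵀM·[c₂, c₁, c₀]ᵀ = Mᵀz reads: 10690·c₂ + 1242·c₁ + 154·c₀ = 34932;  1242·c₂ + 154·c₁ + 18·c₀ = 4076;  154·c₂ + 18·c₁ + 6·c₀ = 509.
Inverting the 3×3 Gram matrix, [c₂, c₁, c₀]ᵀ = [14891/4900, 10939/6125, 36137/24500]ᵀ.

c₂ = 3.039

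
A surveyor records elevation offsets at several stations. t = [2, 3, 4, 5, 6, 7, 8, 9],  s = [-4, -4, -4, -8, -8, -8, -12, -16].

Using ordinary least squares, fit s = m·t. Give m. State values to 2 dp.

m = -1.48

Sums needed: Σt·t = 284.
Moment sums: Σt·s = -420.
AᵀA·[m]ᵀ = Aᵀs becomes [[284]]·[m]ᵀ = [-420]ᵀ.
Hence m = -420 / 284 ≈ -1.47887.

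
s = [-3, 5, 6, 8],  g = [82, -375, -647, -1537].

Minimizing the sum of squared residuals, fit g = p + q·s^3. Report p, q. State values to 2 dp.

p = 0.96, q = -3.00

From the data, Σ1 = 4, Σs^3 = 826, Σs^3·s^3 = 325154.
Moment sums: Σg = -2477, Σs^3·g = -975785.
Normal equations: [[4, 826]; [826, 325154]]·[p, q]ᵀ = [-2477, -975785]ᵀ.
Determinant 4·325154 − 826² = 618340.
p = ((-2477)·325154 − 826·(-975785))/618340 = 147988/154585; q = (4·(-975785) − 826·(-2477))/618340 = -928569/309170.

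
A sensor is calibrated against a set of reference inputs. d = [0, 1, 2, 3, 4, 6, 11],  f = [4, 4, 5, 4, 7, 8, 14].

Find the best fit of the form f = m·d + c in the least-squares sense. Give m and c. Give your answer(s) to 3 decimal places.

The normal system XᵀX·[m, c]ᵀ = Xᵀf is [[187, 27]; [27, 7]]·[m, c]ᵀ = [256, 46]ᵀ.
Δ = 187·7 − 27² = 580.
m = (256·7 − 27·46)/580 = 55/58; c = (187·46 − 27·256)/580 = 169/58.

m = 0.948, c = 2.914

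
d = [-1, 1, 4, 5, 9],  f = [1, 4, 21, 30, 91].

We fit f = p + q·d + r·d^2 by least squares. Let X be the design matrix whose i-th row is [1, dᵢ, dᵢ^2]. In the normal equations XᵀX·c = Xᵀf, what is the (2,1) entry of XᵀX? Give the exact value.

18

Row 2 ↔ basis d, column 1 ↔ basis 1, so (XᵀX)_{2,1} = Σᵢ d = (-1)·(1) + (1)·(1) + (4)·(1) + (5)·(1) + (9)·(1) = 18.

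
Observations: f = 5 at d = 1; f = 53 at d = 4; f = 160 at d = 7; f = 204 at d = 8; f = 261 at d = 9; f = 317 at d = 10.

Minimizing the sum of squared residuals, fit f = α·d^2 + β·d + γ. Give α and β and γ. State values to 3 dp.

α = 3.060, β = 1.179, γ = 0.388

The normal system XᵀX·[α, β, γ]ᵀ = Xᵀf is [[23315, 2649, 311]; [2649, 311, 39]; [311, 39, 6]]·[α, β, γ]ᵀ = [74590, 8488, 1000]ᵀ.
Solving the 3×3 system (Gaussian elimination) gives α = 36623/11968, β = 70561/59840, γ = 11613/29920.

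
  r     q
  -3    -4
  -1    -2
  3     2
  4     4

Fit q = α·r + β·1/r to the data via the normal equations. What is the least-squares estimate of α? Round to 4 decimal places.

α = 0.9063

The normal equations are: 35·α + 4·β = 36;  4·α + (185/144)·β = 5.
det = 35·(185/144) − 4² = 4171/144.
α = (36·(185/144) − 4·5)/(4171/144) = 3780/4171; β = (35·5 − 4·36)/(4171/144) = 4464/4171.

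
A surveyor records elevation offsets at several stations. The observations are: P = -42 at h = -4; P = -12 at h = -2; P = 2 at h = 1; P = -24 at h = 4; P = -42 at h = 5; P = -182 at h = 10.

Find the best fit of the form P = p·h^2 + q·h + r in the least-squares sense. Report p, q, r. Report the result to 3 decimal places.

p = -2.044, q = 2.167, r = 0.121

From the data, Σh^2·h^2 = 11154, Σh^2·h = 1118, Σh^2 = 162, Σh·h = 162, Σh = 14, Σ1 = 6.
Right-hand side: Σh^2·P = -20352, Σh·P = -1932, ΣP = -300.
XᵀX·[p, q, r]ᵀ = XᵀP becomes [[11154, 1118, 162]; [1118, 162, 14]; [162, 14, 6]]·[p, q, r]ᵀ = [-20352, -1932, -300]ᵀ.
Solving the 3×3 system (Gaussian elimination) gives p = -14019/6860, q = 2973/1372, r = 207/1715.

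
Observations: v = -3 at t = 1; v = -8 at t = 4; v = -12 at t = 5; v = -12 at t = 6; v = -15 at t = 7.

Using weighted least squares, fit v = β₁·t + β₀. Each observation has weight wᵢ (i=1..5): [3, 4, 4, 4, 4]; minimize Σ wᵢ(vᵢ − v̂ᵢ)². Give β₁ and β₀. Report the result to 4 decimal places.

β₁ = -1.9882, β₀ = -0.8462

From the data, Σwᵢ·t·t = 507, Σwᵢ·t = 91, Σwᵢ·1 = 19.
Moment sums: Σwᵢ·t·v = -1085, Σwᵢ·v = -197.
det = 507·19 − 91² = 1352.
β₁ = ((-1085)·19 − 91·(-197))/1352 = -336/169; β₀ = (507·(-197) − 91·(-1085))/1352 = -11/13.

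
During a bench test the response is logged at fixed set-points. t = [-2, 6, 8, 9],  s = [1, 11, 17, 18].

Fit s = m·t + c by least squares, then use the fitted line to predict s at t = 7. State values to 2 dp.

Sums needed: Σt·t = 185, Σt = 21, Σ1 = 4.
For Mᵀs: Σt·s = 362, Σs = 47.
MᵀM·[m, c]ᵀ = Mᵀs becomes [[185, 21]; [21, 4]]·[m, c]ᵀ = [362, 47]ᵀ.
Δ = 185·4 − 21² = 299.
m = (362·4 − 21·47)/299 = 461/299; c = (185·47 − 21·362)/299 = 1093/299.
At t = 7: ŝ = (461/299)·(7) + (1093/299)·(1) = 4320/299.

ŝ = 14.45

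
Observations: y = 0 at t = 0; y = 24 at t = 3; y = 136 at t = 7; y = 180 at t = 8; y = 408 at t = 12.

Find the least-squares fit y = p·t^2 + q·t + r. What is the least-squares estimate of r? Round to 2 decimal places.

With design matrix A, AᵀA = [[27314, 2610, 266]; [2610, 266, 30]; [266, 30, 5]] and Aᵀy = [77152, 7360, 748]ᵀ.
Solving the 3×3 system (Gaussian elimination) gives p = 31314/10813, q = -8110/10813, r = 380/10813.

r = 0.04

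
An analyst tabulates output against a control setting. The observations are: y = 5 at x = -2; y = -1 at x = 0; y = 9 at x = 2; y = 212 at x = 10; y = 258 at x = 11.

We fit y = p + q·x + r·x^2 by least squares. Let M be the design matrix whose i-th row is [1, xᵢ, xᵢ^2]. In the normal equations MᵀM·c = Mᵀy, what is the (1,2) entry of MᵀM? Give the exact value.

21

Row 1 ↔ basis 1, column 2 ↔ basis x, so (MᵀM)_{1,2} = Σᵢ x = (1)·(-2) + (1)·(0) + (1)·(2) + (1)·(10) + (1)·(11) = 21.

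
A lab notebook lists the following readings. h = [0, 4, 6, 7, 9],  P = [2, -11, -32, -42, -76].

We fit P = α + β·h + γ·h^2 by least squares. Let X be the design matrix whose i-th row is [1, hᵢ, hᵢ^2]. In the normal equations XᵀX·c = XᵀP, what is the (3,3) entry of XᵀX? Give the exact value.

10514

Row 3 ↔ basis h^2, column 3 ↔ basis h^2, so (XᵀX)_{3,3} = Σᵢ (h^2)·(h^2) = (0)·(0) + (16)·(16) + (36)·(36) + (49)·(49) + (81)·(81) = 10514.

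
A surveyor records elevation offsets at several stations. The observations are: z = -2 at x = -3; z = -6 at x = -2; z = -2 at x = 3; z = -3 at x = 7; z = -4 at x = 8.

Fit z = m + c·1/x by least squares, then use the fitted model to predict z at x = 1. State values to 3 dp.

Normal-equation sums: Σ1 = 5, Σ1/x = -13/56, Σ1/x·1/x = 14345/28224.
For Aᵀz: Σz = -17, Σ1/x·z = 29/14.
So AᵀA·[m, c]ᵀ = Aᵀz: [[5, -13/56]; [-13/56, 14345/28224]]·[m, c]ᵀ = [-17, 29/14]ᵀ.
Determinant 5·(14345/28224) − (-13/56)² = 17551/7056.
m = ((-17)·(14345/28224) − (-13/56)·(29/14))/(17551/7056) = -230293/70204; c = (5·(29/14) − (-13/56)·(-17))/(17551/7056) = 45234/17551.
At x = 1: ẑ = (-230293/70204)·(1) + (45234/17551)·(1) = -49357/70204.

ẑ = -0.703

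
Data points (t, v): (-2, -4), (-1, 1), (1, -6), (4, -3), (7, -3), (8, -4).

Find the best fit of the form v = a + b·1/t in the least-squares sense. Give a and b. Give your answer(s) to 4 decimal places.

With design matrix X, XᵀX = [[6, 1/56]; [1/56, 7365/3136]] and Xᵀv = [-19, -187/28]ᵀ.
Eliminating b: (7365/3136)·(row 1) − (1/56)·(row 2) gives (44189/3136)·a = (7365/3136)·(-19) − (1/56)·(-187/28) = -139561/3136, so a = -139561/44189.
Then b = ((-187/28) − (1/56)·(-139561/44189))/(7365/3136) = -124600/44189.

a = -3.1583, b = -2.8197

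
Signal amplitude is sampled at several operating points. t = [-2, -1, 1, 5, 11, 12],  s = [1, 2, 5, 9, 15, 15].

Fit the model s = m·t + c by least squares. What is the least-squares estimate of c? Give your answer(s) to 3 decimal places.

Compute the Gram sums: Σt·t = 296, Σt = 26, Σ1 = 6.
Moment sums: Σt·s = 391, Σs = 47.
Normal equations: [[296, 26]; [26, 6]]·[m, c]ᵀ = [391, 47]ᵀ.
det = 296·6 − 26² = 1100.
m = (391·6 − 26·47)/1100 = 281/275; c = (296·47 − 26·391)/1100 = 1873/550.

c = 3.405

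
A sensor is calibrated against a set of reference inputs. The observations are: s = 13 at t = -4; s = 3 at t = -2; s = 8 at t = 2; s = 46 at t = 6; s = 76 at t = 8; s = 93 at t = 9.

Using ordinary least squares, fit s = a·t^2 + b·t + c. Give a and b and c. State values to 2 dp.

Sums needed: Σt^2·t^2 = 12241, Σt^2·t = 1393, Σt^2 = 205, Σt·t = 205, Σt = 19, Σ1 = 6.
And Σt^2·s = 14305, Σt·s = 1679, Σs = 239.
MᵀM·[a, b, c]ᵀ = Mᵀs becomes [[12241, 1393, 205]; [1393, 205, 19]; [205, 19, 6]]·[a, b, c]ᵀ = [14305, 1679, 239]ᵀ.
Row-reducing yields a = 609653/615540, b = 788149/615540, c = 198899/102590.

a = 0.99, b = 1.28, c = 1.94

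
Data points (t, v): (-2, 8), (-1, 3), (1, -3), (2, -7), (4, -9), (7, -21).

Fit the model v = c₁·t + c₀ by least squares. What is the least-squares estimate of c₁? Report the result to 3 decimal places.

XᵀX·[c₁, c₀]ᵀ = Xᵀv reads: 75·c₁ + 11·c₀ = -219;  11·c₁ + 6·c₀ = -29.
det = 75·6 − 11² = 329.
c₁ = ((-219)·6 − 11·(-29))/329 = -995/329; c₀ = (75·(-29) − 11·(-219))/329 = 234/329.

c₁ = -3.024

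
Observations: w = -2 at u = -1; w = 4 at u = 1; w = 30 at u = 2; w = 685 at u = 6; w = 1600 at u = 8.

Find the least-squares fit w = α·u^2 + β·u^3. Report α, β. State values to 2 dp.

α = 1.17, β = 2.98

Forming AᵀA = [[5410, 40576]; [40576, 308866]] and Aᵀw = [127182, 967406]ᵀ gives AᵀA·[α, β]ᵀ = Aᵀw.
det = 5410·308866 − 40576² = 24553284.
α = (127182·308866 − 40576·967406)/24553284 = 7182439/6138321; β = (5410·967406 − 40576·127182)/24553284 = 18282407/6138321.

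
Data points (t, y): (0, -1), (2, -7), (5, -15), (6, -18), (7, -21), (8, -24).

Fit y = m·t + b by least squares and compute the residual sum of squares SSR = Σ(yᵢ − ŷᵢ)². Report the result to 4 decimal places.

SSR = 0.1972

The normal system MᵀM·[m, b]ᵀ = Mᵀy is [[178, 28]; [28, 6]]·[m, b]ᵀ = [-536, -86]ᵀ.
Determinant 178·6 − 28² = 284.
m = ((-536)·6 − 28·(-86))/284 = -202/71; b = (178·(-86) − 28·(-536))/284 = -75/71.
Residuals: 4/71, -18/71, 20/71, 9/71, -2/71, -13/71; SSR = 14/71.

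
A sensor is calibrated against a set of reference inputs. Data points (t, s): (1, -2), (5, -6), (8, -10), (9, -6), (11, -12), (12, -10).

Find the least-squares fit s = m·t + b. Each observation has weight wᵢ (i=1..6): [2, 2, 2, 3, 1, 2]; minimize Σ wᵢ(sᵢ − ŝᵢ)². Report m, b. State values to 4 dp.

m = -0.7197, b = -1.7686

The normal system XᵀWX·[m, b]ᵀ = XᵀWs is [[832, 90]; [90, 12]]·[m, b]ᵀ = [-758, -86]ᵀ.
Eliminating b: 12·(row 1) − 90·(row 2) gives 1884·m = 12·(-758) − 90·(-86) = -1356, so m = -113/157.
Then b = ((-86) − 90·(-113/157))/12 = -833/471.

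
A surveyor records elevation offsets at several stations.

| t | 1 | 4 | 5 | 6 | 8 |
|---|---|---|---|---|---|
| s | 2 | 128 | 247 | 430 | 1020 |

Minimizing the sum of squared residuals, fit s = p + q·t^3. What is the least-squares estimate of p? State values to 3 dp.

From the data, Σ1 = 5, Σt^3 = 918, Σt^3·t^3 = 328522.
For Aᵀs: Σs = 1827, Σt^3·s = 654189.
Normal equations: [[5, 918]; [918, 328522]]·[p, q]ᵀ = [1827, 654189]ᵀ.
Determinant 5·328522 − 918² = 799886.
p = (1827·328522 − 918·654189)/799886 = -167904/399943; q = (5·654189 − 918·1827)/799886 = 1593759/799886.

p = -0.420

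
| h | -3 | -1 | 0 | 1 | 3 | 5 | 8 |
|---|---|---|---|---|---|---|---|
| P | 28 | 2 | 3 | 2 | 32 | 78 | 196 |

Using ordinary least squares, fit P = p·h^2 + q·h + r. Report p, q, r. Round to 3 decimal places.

p = 2.996, q = 0.410, r = 1.303

Sums needed: Σh^2·h^2 = 4885, Σh^2·h = 637, Σh^2 = 109, Σh·h = 109, Σh = 13, Σ1 = 7.
Moment sums: Σh^2·P = 15038, Σh·P = 1970, ΣP = 341.
Normal equations: [[4885, 637, 109]; [637, 109, 13]; [109, 13, 7]]·[p, q, r]ᵀ = [15038, 1970, 341]ᵀ.
Row-reducing yields p = 7927/2646, q = 1628/3969, r = 10343/7938.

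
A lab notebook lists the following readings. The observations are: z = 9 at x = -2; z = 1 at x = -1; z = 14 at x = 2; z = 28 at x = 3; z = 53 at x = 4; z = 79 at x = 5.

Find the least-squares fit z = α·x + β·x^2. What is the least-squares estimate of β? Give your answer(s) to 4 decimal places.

Entries of AᵀA: Σx·x = 59, Σx·x^2 = 215, Σx^2·x^2 = 995.
Right-hand side: Σx·z = 700, Σx^2·z = 3168.
AᵀA·[α, β]ᵀ = Aᵀz becomes [[59, 215]; [215, 995]]·[α, β]ᵀ = [700, 3168]ᵀ.
Eliminating β: 995·(row 1) − 215·(row 2) gives 12480·α = 995·700 − 215·3168 = 15380, so α = 769/624.
Then β = (3168 − 215·(769/624))/995 = 9103/3120.

β = 2.9176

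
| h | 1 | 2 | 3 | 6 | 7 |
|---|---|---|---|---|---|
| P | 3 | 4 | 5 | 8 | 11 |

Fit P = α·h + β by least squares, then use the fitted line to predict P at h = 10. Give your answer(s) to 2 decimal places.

The normal equations are: 99·α + 19·β = 151;  19·α + 5·β = 31.
(Σh·h = 99, Σh = 19, Σ1 = 5, Σh·P = 151, ΣP = 31.)
Δ = 99·5 − 19² = 134.
α = (151·5 − 19·31)/134 = 83/67; β = (99·31 − 19·151)/134 = 100/67.
At h = 10: P̂ = (83/67)·(10) + (100/67)·(1) = 930/67.

P̂ = 13.88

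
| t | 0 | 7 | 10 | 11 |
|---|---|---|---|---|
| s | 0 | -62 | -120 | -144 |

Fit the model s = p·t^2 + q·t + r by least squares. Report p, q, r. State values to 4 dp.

p = -1.0580, q = -1.4397, r = -0.0079

Compute the Gram sums: Σt^2·t^2 = 27042, Σt^2·t = 2674, Σt^2 = 270, Σt·t = 270, Σt = 28, Σ1 = 4.
Right-hand side: Σt^2·s = -32462, Σt·s = -3218, Σs = -326.
So XᵀX·[p, q, r]ᵀ = Xᵀs: [[27042, 2674, 270]; [2674, 270, 28]; [270, 28, 4]]·[p, q, r]ᵀ = [-32462, -3218, -326]ᵀ.
Row-reducing yields p = -19997/18901, q = -27212/18901, r = -150/18901.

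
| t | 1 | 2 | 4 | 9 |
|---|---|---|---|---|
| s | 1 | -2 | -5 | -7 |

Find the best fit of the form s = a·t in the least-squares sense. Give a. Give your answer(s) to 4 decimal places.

Normal-equation sums: Σt·t = 102.
Right-hand side: Σt·s = -86.
So AᵀA·[a]ᵀ = Aᵀs: [[102]]·[a]ᵀ = [-86]ᵀ.
a = (-86)/102 = -0.843137.

a = -0.8431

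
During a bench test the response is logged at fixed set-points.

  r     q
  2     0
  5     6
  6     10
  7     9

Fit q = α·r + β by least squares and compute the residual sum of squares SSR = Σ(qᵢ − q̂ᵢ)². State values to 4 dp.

Sums needed: Σr·r = 114, Σr = 20, Σ1 = 4.
Right-hand side: Σr·q = 153, Σq = 25.
So AᵀA·[α, β]ᵀ = Aᵀq: [[114, 20]; [20, 4]]·[α, β]ᵀ = [153, 25]ᵀ.
Eliminating β: 4·(row 1) − 20·(row 2) gives 56·α = 4·153 − 20·25 = 112, so α = 2.
Then β = (25 − 20·2)/4 = -15/4.
Residuals: -1/4, -1/4, 7/4, -5/4; SSR = 19/4.

SSR = 4.7500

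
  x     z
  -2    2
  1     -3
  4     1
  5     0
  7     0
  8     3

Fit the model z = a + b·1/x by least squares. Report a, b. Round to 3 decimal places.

Normal-equation sums: Σ1 = 6, Σ1/x = 341/280, Σ1/x·1/x = 108861/78400.
Moment sums: Σz = 3, Σ1/x·z = -27/8.
AᵀA·[a, b]ᵀ = Aᵀz becomes [[6, 341/280]; [341/280, 108861/78400]]·[a, b]ᵀ = [3, -27/8]ᵀ.
Eliminating b: (108861/78400)·(row 1) − (341/280)·(row 2) gives (107377/15680)·a = (108861/78400)·3 − (341/280)·(-27/8) = 162207/19600, so a = 648828/536885.
Then b = ((-27/8) − (341/280)·(648828/536885))/(108861/78400) = -374808/107377.

a = 1.209, b = -3.491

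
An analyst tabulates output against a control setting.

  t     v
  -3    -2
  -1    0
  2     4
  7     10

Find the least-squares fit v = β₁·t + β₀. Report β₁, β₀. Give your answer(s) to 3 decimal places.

Normal-equation sums: Σt·t = 63, Σt = 5, Σ1 = 4.
Moment sums: Σt·v = 84, Σv = 12.
det = 63·4 − 5² = 227.
β₁ = (84·4 − 5·12)/227 = 276/227; β₀ = (63·12 − 5·84)/227 = 336/227.

β₁ = 1.216, β₀ = 1.480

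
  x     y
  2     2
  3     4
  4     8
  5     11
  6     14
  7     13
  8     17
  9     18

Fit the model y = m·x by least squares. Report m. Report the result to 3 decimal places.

Setting ∂/∂m … = 0 gives: 284·m = 576.
Hence m = 576 / 284 ≈ 2.02817.

m = 2.028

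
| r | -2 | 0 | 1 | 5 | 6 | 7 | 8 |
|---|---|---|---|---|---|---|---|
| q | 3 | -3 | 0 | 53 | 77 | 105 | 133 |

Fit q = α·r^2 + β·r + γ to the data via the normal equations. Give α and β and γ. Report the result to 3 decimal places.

α = 1.978, β = 1.322, γ = -2.720

The normal system MᵀM·[α, β, γ]ᵀ = Mᵀq is [[8435, 1189, 179]; [1189, 179, 25]; [179, 25, 7]]·[α, β, γ]ᵀ = [17766, 2520, 368]ᵀ.
Inverting the 3×3 Gram matrix, [α, β, γ]ᵀ = [25325/12806, 8465/6403, -34831/12806]ᵀ.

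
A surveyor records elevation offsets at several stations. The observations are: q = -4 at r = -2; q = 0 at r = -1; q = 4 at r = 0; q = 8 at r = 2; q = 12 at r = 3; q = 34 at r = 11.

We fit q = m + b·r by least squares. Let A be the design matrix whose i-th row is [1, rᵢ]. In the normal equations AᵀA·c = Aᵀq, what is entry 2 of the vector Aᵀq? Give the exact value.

Entry 2 ↔ basis r, so (Aᵀq)_{2} = Σᵢ (r)·qᵢ = (-2)·(-4) + (-1)·(0) + (0)·(4) + (2)·(8) + (3)·(12) + (11)·(34) = 434.

434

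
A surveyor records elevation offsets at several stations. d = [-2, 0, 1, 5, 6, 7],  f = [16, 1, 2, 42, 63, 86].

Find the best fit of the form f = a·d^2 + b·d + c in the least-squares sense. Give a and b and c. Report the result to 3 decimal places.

From the data, Σd^2·d^2 = 4339, Σd^2·d = 677, Σd^2 = 115, Σd·d = 115, Σd = 17, Σ1 = 6.
For Aᵀf: Σd^2·f = 7598, Σd·f = 1160, Σf = 210.
Inverting the 3×3 Gram matrix, [a, b, c]ᵀ = [121159/58080, -145613/58080, 933/440]ᵀ.

a = 2.086, b = -2.507, c = 2.120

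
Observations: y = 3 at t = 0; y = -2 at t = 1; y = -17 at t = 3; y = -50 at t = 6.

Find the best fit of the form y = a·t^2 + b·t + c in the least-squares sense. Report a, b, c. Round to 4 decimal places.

Normal-equation sums: Σt^2·t^2 = 1378, Σt^2·t = 244, Σt^2 = 46, Σt·t = 46, Σt = 10, Σ1 = 4.
Moment sums: Σt^2·y = -1955, Σt·y = -353, Σy = -66.
Solving the 3×3 system (Gaussian elimination) gives a = -8/11, b = -148/33, c = 203/66.

a = -0.7273, b = -4.4848, c = 3.0758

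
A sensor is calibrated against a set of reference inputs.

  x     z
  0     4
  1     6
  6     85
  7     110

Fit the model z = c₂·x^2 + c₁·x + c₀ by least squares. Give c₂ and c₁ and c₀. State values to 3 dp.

c₂ = 1.917, c₁ = 1.948, c₀ = 3.223

Normal-equation sums: Σx^2·x^2 = 3698, Σx^2·x = 560, Σx^2 = 86, Σx·x = 86, Σx = 14, Σ1 = 4.
Right-hand side: Σx^2·z = 8456, Σx·z = 1286, Σz = 205.
Solving the 3×3 system (Gaussian elimination) gives c₂ = 23/12, c₁ = 865/444, c₀ = 477/148.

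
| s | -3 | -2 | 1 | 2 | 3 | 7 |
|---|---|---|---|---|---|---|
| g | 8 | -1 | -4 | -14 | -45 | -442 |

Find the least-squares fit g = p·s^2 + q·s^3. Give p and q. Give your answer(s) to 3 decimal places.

Sums needed: Σs^2·s^2 = 2596, Σs^2·s^3 = 16808, Σs^3·s^3 = 119236.
Moment sums: Σs^2·g = -22055, Σs^3·g = -153145.
Normal equations: [[2596, 16808]; [16808, 119236]]·[p, q]ᵀ = [-22055, -153145]ᵀ.
Determinant 2596·119236 − 16808² = 27027792.
p = ((-22055)·119236 − 16808·(-153145))/27027792 = -421885/204756; q = (2596·(-153145) − 16808·(-22055))/27027792 = -203515/204756.

p = -2.060, q = -0.994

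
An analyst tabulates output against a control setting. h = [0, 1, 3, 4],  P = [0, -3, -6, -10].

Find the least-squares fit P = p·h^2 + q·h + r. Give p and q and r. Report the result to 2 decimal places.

Entries of MᵀM: Σh^2·h^2 = 338, Σh^2·h = 92, Σh^2 = 26, Σh·h = 26, Σh = 8, Σ1 = 4.
Moment sums: Σh^2·P = -217, Σh·P = -61, ΣP = -19.
MᵀM·[p, q, r]ᵀ = MᵀP becomes [[338, 92, 26]; [92, 26, 8]; [26, 8, 4]]·[p, q, r]ᵀ = [-217, -61, -19]ᵀ.
Row-reducing yields p = -1/6, q = -49/30, r = -2/5.

p = -0.17, q = -1.63, r = -0.40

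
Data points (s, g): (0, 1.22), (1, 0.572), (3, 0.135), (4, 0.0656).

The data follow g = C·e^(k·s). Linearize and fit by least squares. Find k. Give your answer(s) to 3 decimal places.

Linearized form: ln g = k·s + ln C. From the 4 transformed points,
Σs = 8.0000, Σ(s)² = 26.0000, Σln g = -5.0864, Σs·ln g = -17.4628.
Equations: 26.0000·k + 8.0000·ln C = -17.4628;  8.0000·k + 4·ln C = -5.0864.
Δ = 26.0000·4 − (8.0000)² = 40.0000; k = (-17.4628·4 − 8.0000·-5.0864)/40.0000 = -0.72899, ln C = (26.0000·-5.0864 − 8.0000·-17.4628)/40.0000 = 0.18638.

k = -0.729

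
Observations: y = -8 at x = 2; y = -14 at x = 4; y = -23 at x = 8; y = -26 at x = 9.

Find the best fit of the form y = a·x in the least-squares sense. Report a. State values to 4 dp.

a = -2.9697

Setting ∂/∂a … = 0 gives: 165·a = -490.
a = (-490)/165 = -2.9697.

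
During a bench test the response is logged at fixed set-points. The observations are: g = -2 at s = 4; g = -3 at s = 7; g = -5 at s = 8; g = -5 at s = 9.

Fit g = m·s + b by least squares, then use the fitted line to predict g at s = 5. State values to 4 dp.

Forming XᵀX = [[210, 28]; [28, 4]] and Xᵀg = [-114, -15]ᵀ gives XᵀX·[m, b]ᵀ = Xᵀg.
Eliminating b: 4·(row 1) − 28·(row 2) gives 56·m = 4·(-114) − 28·(-15) = -36, so m = -9/14.
Then b = ((-15) − 28·(-9/14))/4 = 3/4.
At s = 5: ĝ = (-9/14)·(5) + (3/4)·(1) = -69/28.

ĝ = -2.4643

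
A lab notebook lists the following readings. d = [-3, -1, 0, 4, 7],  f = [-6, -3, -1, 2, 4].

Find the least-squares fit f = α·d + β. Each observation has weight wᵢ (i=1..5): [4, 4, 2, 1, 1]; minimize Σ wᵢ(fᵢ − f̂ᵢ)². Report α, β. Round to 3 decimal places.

α = 1.036, β = -2.235

The normal system AᵀWA·[α, β]ᵀ = AᵀWf is [[105, -5]; [-5, 12]]·[α, β]ᵀ = [120, -32]ᵀ.
Δ = 105·12 − (-5)² = 1235.
α = (120·12 − (-5)·(-32))/1235 = 256/247; β = (105·(-32) − (-5)·120)/1235 = -552/247.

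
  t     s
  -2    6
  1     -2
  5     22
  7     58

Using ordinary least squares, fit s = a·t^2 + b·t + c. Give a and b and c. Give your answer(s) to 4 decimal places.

a = 1.5152, b = -2.0168, c = -3.3781

The normal equations are: 3043·a + 461·b + 79·c = 3414;  461·a + 79·b + 11·c = 502;  79·a + 11·b + 4·c = 84.
Row-reducing yields a = 50/33, b = -1442/715, c = -7246/2145.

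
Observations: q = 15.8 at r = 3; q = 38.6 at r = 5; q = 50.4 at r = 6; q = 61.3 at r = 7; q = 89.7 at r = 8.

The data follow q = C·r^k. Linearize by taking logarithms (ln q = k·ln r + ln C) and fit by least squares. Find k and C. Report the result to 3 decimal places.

Let Y = ln q. Fitting Y = k·ln r + ln C by least squares:
Over the data: Σln r = 8.5252, Σ(ln r)² = 15.1183, Σln q = 18.9455, Σln r·ln q = 33.2946.
Normal system: [[15.1183, 8.5252]; [8.5252, 5]]·[k, ln C]ᵀ = [33.2946, 18.9455]ᵀ.
Slope k = (n·Σln r·ln q − Σln r·Σln q)/(n·Σ(ln r)² − (Σln r)²) = (5·33.2946 − 8.5252·18.9455)/2.9130 = 1.70257; ln C = (Σln q − k·Σln r)/n = 0.88616, so C = exp(0.88616) = 2.42580.

k = 1.703, C = 2.426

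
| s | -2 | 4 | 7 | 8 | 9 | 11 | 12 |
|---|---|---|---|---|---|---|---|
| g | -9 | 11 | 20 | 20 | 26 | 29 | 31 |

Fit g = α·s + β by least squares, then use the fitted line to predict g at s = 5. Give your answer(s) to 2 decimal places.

Compute the Gram sums: Σs·s = 479, Σs = 49, Σ1 = 7.
Moment sums: Σs·g = 1287, Σg = 128.
MᵀM·[α, β]ᵀ = Mᵀg becomes [[479, 49]; [49, 7]]·[α, β]ᵀ = [1287, 128]ᵀ.
det = 479·7 − 49² = 952.
α = (1287·7 − 49·128)/952 = 23/8; β = (479·128 − 49·1287)/952 = -103/56.
At s = 5: ĝ = (23/8)·(5) + (-103/56)·(1) = 351/28.

ĝ = 12.54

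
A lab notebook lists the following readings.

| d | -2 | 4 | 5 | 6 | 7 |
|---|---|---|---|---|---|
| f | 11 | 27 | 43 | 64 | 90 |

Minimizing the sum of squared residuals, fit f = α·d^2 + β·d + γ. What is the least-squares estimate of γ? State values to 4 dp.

γ = -0.2439

Sums needed: Σd^2·d^2 = 4594, Σd^2·d = 740, Σd^2 = 130, Σd·d = 130, Σd = 20, Σ1 = 5.
And Σd^2·f = 8265, Σd·f = 1315, Σf = 235.
Normal equations: [[4594, 740, 130]; [740, 130, 20]; [130, 20, 5]]·[α, β, γ]ᵀ = [8265, 1315, 235]ᵀ.
Solving the 3×3 system (Gaussian elimination) gives α = 505/246, β = -377/246, γ = -10/41.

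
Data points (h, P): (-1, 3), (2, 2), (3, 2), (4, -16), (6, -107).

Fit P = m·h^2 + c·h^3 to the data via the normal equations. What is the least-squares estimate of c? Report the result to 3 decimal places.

c = -0.995

Forming MᵀM = [[1650, 9074]; [9074, 51546]] and MᵀP = [-4079, -24069]ᵀ gives MᵀM·[m, c]ᵀ = MᵀP.
Δ = 1650·51546 − 9074² = 2713424.
m = ((-4079)·51546 − 9074·(-24069))/2713424 = 2036493/678356; c = (1650·(-24069) − 9074·(-4079))/2713424 = -675251/678356.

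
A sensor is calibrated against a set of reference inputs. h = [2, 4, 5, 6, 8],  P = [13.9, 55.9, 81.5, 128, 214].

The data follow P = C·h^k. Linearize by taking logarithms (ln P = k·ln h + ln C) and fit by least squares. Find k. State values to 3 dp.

k = 1.980

Taking logs, ln P = k·ln h + ln C, so regress ln P on ln h.
XᵀX = [[12.5270, 7.5601]; [7.5601, 5]], rhs = [34.3365, 21.2741]ᵀ  (here Σln h = 7.5601, Σ(ln h)² = 12.5270, Σln P = 21.2741, Σln h·ln P = 34.3365).
Slope k = (n·Σln h·ln P − Σln h·Σln P)/(n·Σ(ln h)² − (Σln h)²) = (5·34.3365 − 7.5601·21.2741)/5.4804 = 1.97962; ln C = (Σln P − k·Σln h)/n = 1.26159.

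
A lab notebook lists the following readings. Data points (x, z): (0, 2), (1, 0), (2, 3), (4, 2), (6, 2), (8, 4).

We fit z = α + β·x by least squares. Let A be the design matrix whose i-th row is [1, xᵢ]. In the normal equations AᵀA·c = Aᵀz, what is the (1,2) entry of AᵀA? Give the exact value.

21

Row 1 ↔ basis 1, column 2 ↔ basis x, so (AᵀA)_{1,2} = Σᵢ x = (1)·(0) + (1)·(1) + (1)·(2) + (1)·(4) + (1)·(6) + (1)·(8) = 21.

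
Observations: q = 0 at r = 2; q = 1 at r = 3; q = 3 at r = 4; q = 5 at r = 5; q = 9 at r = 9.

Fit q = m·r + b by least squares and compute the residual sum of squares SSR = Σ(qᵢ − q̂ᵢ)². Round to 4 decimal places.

SSR = 1.2260

Entries of AᵀA: Σr·r = 135, Σr = 23, Σ1 = 5.
Moment sums: Σr·q = 121, Σq = 18.
Determinant 135·5 − 23² = 146.
m = (121·5 − 23·18)/146 = 191/146; b = (135·18 − 23·121)/146 = -353/146.
Residuals: -29/146, -37/73, 27/146, 64/73, -26/73; SSR = 179/146.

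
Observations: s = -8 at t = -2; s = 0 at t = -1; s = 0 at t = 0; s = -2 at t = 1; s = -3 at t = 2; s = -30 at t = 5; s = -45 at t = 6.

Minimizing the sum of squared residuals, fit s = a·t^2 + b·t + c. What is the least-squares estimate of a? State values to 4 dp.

Normal-equation sums: Σt^2·t^2 = 1955, Σt^2·t = 341, Σt^2 = 71, Σt·t = 71, Σt = 11, Σ1 = 7.
For Mᵀs: Σt^2·s = -2416, Σt·s = -412, Σs = -88.
Row-reducing yields a = -1586/1141, b = 960/1141, c = 234/1141.

a = -1.3900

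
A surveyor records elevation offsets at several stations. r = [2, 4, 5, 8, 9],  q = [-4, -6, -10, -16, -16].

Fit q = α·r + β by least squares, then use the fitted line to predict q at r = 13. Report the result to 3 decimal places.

The normal equations are: 190·α + 28·β = -354;  28·α + 5·β = -52.
(Σr·r = 190, Σr = 28, Σ1 = 5, Σr·q = -354, Σq = -52.)
det = 190·5 − 28² = 166.
α = ((-354)·5 − 28·(-52))/166 = -157/83; β = (190·(-52) − 28·(-354))/166 = 16/83.
At r = 13: q̂ = (-157/83)·(13) + (16/83)·(1) = -2025/83.

q̂ = -24.398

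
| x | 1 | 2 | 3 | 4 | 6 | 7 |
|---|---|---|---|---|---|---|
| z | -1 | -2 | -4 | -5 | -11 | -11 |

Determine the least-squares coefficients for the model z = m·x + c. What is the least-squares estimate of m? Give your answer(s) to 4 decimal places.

m = -1.8509

Setting ∂/∂m … = 0 gives: 115·m + 23·c = -180;  23·m + 6·c = -34.
(Σx·x = 115, Σx = 23, Σ1 = 6, Σx·z = -180, Σz = -34.)
det = 115·6 − 23² = 161.
m = ((-180)·6 − 23·(-34))/161 = -298/161; c = (115·(-34) − 23·(-180))/161 = 10/7.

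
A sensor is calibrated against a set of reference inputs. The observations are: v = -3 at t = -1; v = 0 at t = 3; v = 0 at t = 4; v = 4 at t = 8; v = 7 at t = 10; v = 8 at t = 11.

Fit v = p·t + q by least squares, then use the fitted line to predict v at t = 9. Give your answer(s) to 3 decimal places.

v̂ = 5.621

Entries of AᵀA: Σt·t = 311, Σt = 35, Σ1 = 6.
Moment sums: Σt·v = 193, Σv = 16.
Normal equations: [[311, 35]; [35, 6]]·[p, q]ᵀ = [193, 16]ᵀ.
Δ = 311·6 − 35² = 641.
p = (193·6 − 35·16)/641 = 598/641; q = (311·16 − 35·193)/641 = -1779/641.
At t = 9: v̂ = (598/641)·(9) + (-1779/641)·(1) = 3603/641.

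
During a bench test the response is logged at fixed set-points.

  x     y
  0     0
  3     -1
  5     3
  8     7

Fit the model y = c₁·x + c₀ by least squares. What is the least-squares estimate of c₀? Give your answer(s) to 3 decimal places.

c₀ = -1.515

Sums needed: Σx·x = 98, Σx = 16, Σ1 = 4.
Right-hand side: Σx·y = 68, Σy = 9.
Eliminating c₀: 4·(row 1) − 16·(row 2) gives 136·c₁ = 4·68 − 16·9 = 128, so c₁ = 16/17.
Then c₀ = (9 − 16·(16/17))/4 = -103/68.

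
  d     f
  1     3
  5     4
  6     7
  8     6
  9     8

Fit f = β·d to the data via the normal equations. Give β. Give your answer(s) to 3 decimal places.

β = 0.894

Forming MᵀM = [[207]] and Mᵀf = [185]ᵀ gives MᵀM·[β]ᵀ = Mᵀf.
Hence β = 185 / 207 ≈ 0.89372.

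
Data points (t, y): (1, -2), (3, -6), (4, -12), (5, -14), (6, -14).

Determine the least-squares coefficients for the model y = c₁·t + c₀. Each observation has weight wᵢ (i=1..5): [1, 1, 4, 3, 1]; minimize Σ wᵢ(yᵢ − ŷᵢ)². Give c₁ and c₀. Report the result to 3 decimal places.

c₁ = -2.769, c₀ = 0.154

Sums needed: Σwᵢ·t·t = 185, Σwᵢ·t = 41, Σwᵢ·1 = 10.
For AᵀWy: Σwᵢ·t·y = -506, Σwᵢ·y = -112.
Eliminating c₀: 10·(row 1) − 41·(row 2) gives 169·c₁ = 10·(-506) − 41·(-112) = -468, so c₁ = -36/13.
Then c₀ = ((-112) − 41·(-36/13))/10 = 2/13.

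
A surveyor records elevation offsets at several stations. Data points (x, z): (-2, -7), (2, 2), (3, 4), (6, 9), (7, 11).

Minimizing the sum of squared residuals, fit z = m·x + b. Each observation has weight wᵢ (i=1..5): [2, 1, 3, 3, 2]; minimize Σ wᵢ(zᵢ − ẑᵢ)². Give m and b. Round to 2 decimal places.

m = 1.97, b = -2.53

Compute the Gram sums: Σwᵢ·x·x = 245, Σwᵢ·x = 39, Σwᵢ·1 = 11.
Right-hand side: Σwᵢ·x·z = 384, Σwᵢ·z = 49.
Normal equations: [[245, 39]; [39, 11]]·[m, b]ᵀ = [384, 49]ᵀ.
Δ = 245·11 − 39² = 1174.
m = (384·11 − 39·49)/1174 = 2313/1174; b = (245·49 − 39·384)/1174 = -2971/1174.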